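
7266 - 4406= 2860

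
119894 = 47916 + 71978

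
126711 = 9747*13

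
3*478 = 1434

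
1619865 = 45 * 35997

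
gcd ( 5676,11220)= 132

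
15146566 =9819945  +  5326621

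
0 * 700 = 0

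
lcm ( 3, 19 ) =57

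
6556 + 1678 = 8234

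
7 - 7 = 0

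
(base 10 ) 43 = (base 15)2D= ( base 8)53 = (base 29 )1e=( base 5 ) 133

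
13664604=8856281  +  4808323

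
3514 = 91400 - 87886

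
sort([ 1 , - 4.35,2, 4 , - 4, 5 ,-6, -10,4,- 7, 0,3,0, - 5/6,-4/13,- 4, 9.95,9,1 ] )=[-10, - 7 , -6, - 4.35, - 4 , - 4, - 5/6,  -  4/13, 0, 0, 1,  1 , 2,3, 4, 4,5, 9, 9.95 ]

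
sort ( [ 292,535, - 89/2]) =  [  -  89/2, 292 , 535 ] 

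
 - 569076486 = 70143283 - 639219769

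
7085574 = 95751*74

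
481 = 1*481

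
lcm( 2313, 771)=2313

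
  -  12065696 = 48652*( - 248)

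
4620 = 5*924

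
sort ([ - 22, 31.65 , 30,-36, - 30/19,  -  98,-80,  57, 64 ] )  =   [-98, - 80, - 36, - 22 ,-30/19,30, 31.65, 57,64]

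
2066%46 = 42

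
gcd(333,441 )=9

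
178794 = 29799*6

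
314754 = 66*4769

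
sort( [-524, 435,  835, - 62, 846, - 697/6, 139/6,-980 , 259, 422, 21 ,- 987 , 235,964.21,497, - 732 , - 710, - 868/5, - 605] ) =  [ - 987, - 980,-732,-710, - 605, - 524, -868/5, - 697/6, - 62, 21,139/6 , 235, 259, 422,435, 497,835, 846, 964.21]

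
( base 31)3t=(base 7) 233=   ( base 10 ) 122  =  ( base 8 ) 172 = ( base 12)a2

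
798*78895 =62958210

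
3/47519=3/47519=0.00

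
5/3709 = 5/3709  =  0.00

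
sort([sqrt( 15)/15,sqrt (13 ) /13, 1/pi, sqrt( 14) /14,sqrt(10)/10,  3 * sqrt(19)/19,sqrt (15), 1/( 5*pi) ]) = [ 1/(5 * pi ), sqrt (15) /15, sqrt(14)/14,sqrt(13) /13, sqrt( 10)/10, 1/pi,3*sqrt( 19) /19,sqrt (15)]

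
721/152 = 721/152 = 4.74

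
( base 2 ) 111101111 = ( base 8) 757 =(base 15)230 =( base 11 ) 410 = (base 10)495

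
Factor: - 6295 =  - 5^1*1259^1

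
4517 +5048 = 9565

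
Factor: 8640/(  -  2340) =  - 2^4 *3^1*13^( -1 ) = -48/13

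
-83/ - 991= 83/991 = 0.08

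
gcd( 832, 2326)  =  2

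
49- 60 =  -11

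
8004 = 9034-1030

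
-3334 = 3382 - 6716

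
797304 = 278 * 2868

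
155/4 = 38 + 3/4=38.75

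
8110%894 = 64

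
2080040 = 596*3490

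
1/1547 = 1/1547 = 0.00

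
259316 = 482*538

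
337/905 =337/905 = 0.37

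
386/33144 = 193/16572 = 0.01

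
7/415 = 7/415 = 0.02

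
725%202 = 119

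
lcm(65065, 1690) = 130130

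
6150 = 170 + 5980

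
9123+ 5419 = 14542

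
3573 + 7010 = 10583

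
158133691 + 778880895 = 937014586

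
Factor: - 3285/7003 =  - 3^2*5^1*47^ ( - 1)*73^1*149^( - 1)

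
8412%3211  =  1990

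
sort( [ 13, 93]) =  [ 13, 93 ] 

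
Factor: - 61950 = -2^1*3^1*5^2 * 7^1 * 59^1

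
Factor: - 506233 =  - 7^1*13^1 * 5563^1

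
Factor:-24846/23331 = - 2^1*7^(  -  1)*11^(  -  1 ) * 41^1 = -82/77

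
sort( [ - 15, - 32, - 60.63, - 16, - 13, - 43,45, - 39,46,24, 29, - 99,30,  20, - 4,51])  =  [ - 99,-60.63, - 43, - 39, - 32 , -16, - 15, - 13,-4 , 20,24,29, 30,45, 46, 51] 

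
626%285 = 56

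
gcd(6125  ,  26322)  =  1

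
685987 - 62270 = 623717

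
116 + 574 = 690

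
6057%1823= 588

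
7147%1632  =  619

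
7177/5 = 1435+2/5 = 1435.40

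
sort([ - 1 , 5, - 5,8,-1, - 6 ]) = [ - 6,-5, - 1, - 1, 5,8 ]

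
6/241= 6/241 = 0.02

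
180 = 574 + - 394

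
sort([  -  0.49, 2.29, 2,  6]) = [ - 0.49,  2,2.29, 6]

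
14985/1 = 14985 = 14985.00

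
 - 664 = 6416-7080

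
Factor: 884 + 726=2^1*5^1*7^1 * 23^1 = 1610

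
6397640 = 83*77080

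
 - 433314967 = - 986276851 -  - 552961884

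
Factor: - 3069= -3^2*11^1*31^1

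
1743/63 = 27 + 2/3 = 27.67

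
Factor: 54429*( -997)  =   -54265713=-3^1*997^1*18143^1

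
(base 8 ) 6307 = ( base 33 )304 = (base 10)3271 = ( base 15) e81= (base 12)1A87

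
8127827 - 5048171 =3079656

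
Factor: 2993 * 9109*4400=2^4 * 5^2*11^1*41^1 * 73^1*9109^1 = 119958242800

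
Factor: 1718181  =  3^2*190909^1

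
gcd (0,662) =662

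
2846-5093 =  - 2247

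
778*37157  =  28908146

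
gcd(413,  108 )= 1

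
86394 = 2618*33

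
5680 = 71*80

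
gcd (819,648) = 9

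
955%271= 142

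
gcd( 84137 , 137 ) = 1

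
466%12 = 10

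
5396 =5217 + 179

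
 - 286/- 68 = 143/34 = 4.21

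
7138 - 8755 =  - 1617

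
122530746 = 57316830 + 65213916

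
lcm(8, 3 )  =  24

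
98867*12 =1186404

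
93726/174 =15621/29  =  538.66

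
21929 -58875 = - 36946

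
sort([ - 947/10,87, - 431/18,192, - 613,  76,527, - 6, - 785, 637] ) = [ - 785, -613 , - 947/10, - 431/18 , - 6, 76 , 87,192,527,637 ] 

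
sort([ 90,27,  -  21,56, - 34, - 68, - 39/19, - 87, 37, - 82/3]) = [ - 87, - 68,-34,-82/3, - 21, - 39/19, 27, 37,56,90]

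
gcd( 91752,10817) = 1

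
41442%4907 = 2186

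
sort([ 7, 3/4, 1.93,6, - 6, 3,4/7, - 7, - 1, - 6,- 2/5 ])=[ - 7,-6 , - 6, - 1, - 2/5, 4/7,  3/4, 1.93, 3,6 , 7]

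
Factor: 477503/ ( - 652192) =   -  2^( - 5)*13^1 * 23^1 * 89^(-1)*229^(  -  1)*1597^1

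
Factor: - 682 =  - 2^1*11^1*31^1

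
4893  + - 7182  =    -  2289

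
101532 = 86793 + 14739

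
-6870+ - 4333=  -11203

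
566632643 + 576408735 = 1143041378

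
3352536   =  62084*54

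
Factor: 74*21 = 2^1*3^1*7^1*37^1= 1554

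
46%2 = 0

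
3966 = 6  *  661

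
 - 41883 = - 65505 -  - 23622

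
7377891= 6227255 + 1150636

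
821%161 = 16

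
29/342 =29/342= 0.08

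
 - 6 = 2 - 8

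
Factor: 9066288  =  2^4*3^1*7^1*11^2*223^1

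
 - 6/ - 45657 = 2/15219=0.00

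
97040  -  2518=94522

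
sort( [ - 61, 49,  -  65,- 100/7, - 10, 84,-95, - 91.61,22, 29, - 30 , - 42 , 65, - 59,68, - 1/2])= [ - 95,  -  91.61, - 65,-61, - 59,-42, - 30, - 100/7,  -  10 , -1/2,22,29,  49,65,68,  84]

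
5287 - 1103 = 4184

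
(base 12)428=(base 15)2a8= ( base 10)608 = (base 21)17k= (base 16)260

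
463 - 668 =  - 205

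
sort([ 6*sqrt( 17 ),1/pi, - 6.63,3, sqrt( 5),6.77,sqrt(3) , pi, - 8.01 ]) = [ - 8.01, - 6.63, 1/pi,sqrt ( 3), sqrt( 5), 3, pi, 6.77, 6*sqrt( 17)] 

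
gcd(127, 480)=1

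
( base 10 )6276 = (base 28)804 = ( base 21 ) e4i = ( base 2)1100010000100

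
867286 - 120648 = 746638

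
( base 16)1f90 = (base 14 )2D32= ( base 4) 1332100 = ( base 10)8080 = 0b1111110010000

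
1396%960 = 436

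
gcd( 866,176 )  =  2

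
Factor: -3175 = - 5^2*127^1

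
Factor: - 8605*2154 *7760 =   -  143832919200 = - 2^5*3^1* 5^2* 97^1*359^1*1721^1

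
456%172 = 112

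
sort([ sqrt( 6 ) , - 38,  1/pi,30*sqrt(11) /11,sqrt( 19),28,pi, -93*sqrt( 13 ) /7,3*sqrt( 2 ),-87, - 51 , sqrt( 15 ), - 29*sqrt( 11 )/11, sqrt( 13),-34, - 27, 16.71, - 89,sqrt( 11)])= [ -89,-87,  -  51, - 93*sqrt( 13 )/7, - 38, - 34, - 27, - 29*sqrt( 11 )/11, 1/pi,sqrt (6 ),pi,  sqrt (11), sqrt(13 ), sqrt( 15), 3*sqrt( 2),sqrt(19), 30*sqrt( 11) /11,16.71,28 ]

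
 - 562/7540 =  - 281/3770=-0.07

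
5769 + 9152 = 14921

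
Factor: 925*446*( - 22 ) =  - 2^2*5^2*11^1*37^1*223^1 = - 9076100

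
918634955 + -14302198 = 904332757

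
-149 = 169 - 318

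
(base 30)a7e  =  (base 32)908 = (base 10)9224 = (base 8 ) 22010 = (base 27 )CHH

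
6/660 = 1/110 = 0.01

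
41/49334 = 41/49334 = 0.00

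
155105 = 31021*5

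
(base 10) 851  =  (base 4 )31103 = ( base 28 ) 12B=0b1101010011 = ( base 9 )1145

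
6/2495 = 6/2495= 0.00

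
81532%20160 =892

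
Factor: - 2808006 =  - 2^1*3^1 *468001^1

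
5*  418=2090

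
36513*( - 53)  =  - 1935189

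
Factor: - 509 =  - 509^1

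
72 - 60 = 12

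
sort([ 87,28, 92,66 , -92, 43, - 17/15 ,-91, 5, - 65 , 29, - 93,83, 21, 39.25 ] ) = [ - 93,-92, - 91, - 65, - 17/15,5 , 21, 28, 29,  39.25, 43,66, 83, 87, 92 ]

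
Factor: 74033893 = 74033893^1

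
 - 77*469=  - 36113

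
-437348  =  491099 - 928447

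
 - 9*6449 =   -  58041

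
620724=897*692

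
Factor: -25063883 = - 13^2*43^1*3449^1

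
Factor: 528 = 2^4 *3^1*11^1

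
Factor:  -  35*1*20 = - 2^2*5^2*7^1 =-700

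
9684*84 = 813456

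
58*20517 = 1189986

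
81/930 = 27/310 = 0.09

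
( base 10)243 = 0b11110011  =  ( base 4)3303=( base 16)F3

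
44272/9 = 4919 + 1/9 = 4919.11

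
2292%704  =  180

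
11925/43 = 11925/43= 277.33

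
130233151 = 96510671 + 33722480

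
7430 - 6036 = 1394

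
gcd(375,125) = 125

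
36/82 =18/41 =0.44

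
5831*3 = 17493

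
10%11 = 10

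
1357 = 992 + 365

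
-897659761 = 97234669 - 994894430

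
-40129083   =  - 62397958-  -  22268875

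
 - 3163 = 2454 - 5617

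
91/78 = 1+ 1/6 = 1.17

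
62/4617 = 62/4617 = 0.01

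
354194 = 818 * 433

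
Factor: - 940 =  - 2^2*  5^1*47^1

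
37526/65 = 37526/65 =577.32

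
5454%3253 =2201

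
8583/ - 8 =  - 1073 + 1/8 = - 1072.88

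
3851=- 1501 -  - 5352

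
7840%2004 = 1828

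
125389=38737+86652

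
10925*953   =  10411525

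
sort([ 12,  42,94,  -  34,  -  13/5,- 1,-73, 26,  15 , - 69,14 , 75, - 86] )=[ - 86, - 73,-69,-34, - 13/5,-1, 12, 14,15,26,42, 75,94]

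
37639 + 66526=104165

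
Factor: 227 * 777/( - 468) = -58793/156 = - 2^(-2 )*3^(-1)*7^1*13^( - 1)*37^1*227^1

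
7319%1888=1655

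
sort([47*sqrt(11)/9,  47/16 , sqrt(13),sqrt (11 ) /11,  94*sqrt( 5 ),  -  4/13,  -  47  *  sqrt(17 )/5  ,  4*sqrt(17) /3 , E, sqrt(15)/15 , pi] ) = [ - 47*sqrt(17 )/5, - 4/13, sqrt( 15 )/15,sqrt( 11) /11 , E,47/16,pi , sqrt( 13 ), 4*sqrt(17) /3 , 47*sqrt(11 )/9,94*sqrt(5)]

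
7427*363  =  2696001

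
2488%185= 83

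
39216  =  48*817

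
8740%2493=1261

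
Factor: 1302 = 2^1*3^1 * 7^1*31^1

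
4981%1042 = 813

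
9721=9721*1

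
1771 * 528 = 935088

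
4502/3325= 1 +1177/3325 = 1.35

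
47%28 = 19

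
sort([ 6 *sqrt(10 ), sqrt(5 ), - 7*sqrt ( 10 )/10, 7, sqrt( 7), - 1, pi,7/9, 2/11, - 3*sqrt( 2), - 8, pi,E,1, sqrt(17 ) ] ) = [ - 8, - 3 * sqrt(2 ), - 7*sqrt(10)/10, - 1,2/11, 7/9,1,sqrt(5) , sqrt( 7 ),  E,  pi, pi,sqrt (17), 7,  6*sqrt(10)] 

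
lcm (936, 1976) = 17784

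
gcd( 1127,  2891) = 49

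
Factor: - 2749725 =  - 3^2* 5^2 *11^2*101^1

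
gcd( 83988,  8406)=18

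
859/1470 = 859/1470 = 0.58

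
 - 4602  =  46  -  4648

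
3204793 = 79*40567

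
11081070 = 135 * 82082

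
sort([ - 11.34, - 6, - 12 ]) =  [ - 12 ,-11.34,  -  6 ] 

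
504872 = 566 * 892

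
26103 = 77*339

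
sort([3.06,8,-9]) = [ - 9 , 3.06,8]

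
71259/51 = 23753/17 = 1397.24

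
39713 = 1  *39713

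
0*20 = 0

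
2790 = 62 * 45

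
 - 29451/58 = -508+13/58=-  507.78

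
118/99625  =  118/99625 = 0.00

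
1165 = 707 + 458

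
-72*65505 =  - 4716360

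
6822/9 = 758 = 758.00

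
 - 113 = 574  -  687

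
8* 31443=251544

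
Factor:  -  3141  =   - 3^2 *349^1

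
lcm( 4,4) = 4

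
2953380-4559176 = -1605796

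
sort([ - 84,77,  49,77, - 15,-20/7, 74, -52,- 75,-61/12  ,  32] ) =[- 84,- 75, -52, - 15, - 61/12,-20/7, 32, 49, 74, 77,  77] 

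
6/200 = 3/100 = 0.03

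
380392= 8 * 47549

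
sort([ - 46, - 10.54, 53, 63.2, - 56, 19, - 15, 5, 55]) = [ - 56, - 46, - 15, - 10.54,5, 19, 53, 55, 63.2]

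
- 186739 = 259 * ( - 721)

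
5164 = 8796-3632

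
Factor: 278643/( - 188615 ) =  - 879/595 = -  3^1 * 5^( - 1)*7^ (  -  1 )*17^( - 1 )*293^1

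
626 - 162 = 464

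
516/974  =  258/487  =  0.53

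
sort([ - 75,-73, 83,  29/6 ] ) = [ - 75, - 73,29/6, 83]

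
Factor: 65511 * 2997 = 3^6*29^1*37^1*251^1 = 196336467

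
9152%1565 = 1327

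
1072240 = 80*13403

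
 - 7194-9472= - 16666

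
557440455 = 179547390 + 377893065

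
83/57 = 83/57 = 1.46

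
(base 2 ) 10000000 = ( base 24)58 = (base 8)200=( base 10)128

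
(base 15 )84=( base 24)54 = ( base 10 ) 124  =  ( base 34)3M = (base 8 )174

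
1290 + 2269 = 3559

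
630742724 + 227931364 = 858674088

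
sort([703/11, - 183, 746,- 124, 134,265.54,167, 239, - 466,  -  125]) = [-466, - 183 , - 125, - 124, 703/11,134, 167, 239 , 265.54, 746 ] 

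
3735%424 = 343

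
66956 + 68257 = 135213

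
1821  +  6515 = 8336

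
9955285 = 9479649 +475636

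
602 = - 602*( - 1)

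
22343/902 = 24 + 695/902 = 24.77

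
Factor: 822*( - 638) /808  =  -2^(-1 )*3^1*11^1*29^1*101^( -1)*137^1 = - 131109/202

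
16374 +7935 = 24309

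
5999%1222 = 1111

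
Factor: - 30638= - 2^1*15319^1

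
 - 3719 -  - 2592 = -1127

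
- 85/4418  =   - 1 + 4333/4418  =  - 0.02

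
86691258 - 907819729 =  - 821128471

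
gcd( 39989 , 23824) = 1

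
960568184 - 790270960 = 170297224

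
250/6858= 125/3429=0.04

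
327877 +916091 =1243968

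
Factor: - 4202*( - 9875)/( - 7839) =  - 41494750/7839 = - 2^1*3^ ( - 2) * 5^3*11^1*13^( - 1)*67^( - 1) *79^1*191^1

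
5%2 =1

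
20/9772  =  5/2443 = 0.00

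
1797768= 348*5166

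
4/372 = 1/93 = 0.01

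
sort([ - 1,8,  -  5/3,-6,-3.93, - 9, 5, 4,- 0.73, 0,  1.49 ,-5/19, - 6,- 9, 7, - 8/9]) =[ - 9 ,-9,-6,  -  6,  -  3.93, - 5/3,-1,-8/9, - 0.73, - 5/19,0, 1.49, 4, 5, 7, 8]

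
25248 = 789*32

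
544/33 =544/33 = 16.48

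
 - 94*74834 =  - 7034396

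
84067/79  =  84067/79   =  1064.14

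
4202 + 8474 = 12676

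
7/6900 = 7/6900 = 0.00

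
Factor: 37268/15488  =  2^( - 5)*7^1 * 11^1 = 77/32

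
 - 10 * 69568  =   - 695680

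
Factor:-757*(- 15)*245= 3^1*5^2 * 7^2*757^1 = 2781975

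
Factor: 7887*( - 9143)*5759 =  - 3^1*11^1*13^1*41^1*223^1*239^1*443^1 = - 415286333319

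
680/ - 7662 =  - 1 + 3491/3831 = - 0.09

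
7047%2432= 2183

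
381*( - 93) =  -35433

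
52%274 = 52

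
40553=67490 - 26937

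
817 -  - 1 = 818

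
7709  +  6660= 14369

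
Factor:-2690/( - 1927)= 2^1*5^1* 41^(  -  1)*47^( - 1) *269^1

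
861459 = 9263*93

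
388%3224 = 388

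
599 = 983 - 384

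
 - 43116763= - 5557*7759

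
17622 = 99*178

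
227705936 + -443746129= - 216040193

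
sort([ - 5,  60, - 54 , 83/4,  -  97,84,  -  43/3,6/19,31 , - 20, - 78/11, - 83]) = [ - 97 ,-83, - 54, - 20, - 43/3, - 78/11,-5,6/19,83/4, 31, 60, 84]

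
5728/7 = 818 + 2/7 = 818.29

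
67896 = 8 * 8487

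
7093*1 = 7093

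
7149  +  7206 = 14355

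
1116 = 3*372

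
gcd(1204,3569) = 43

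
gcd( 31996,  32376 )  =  76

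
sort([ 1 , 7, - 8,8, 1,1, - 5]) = [  -  8, - 5, 1,1, 1 , 7,8]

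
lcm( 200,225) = 1800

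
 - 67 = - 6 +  - 61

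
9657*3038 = 29337966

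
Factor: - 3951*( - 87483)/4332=2^(-2)*3^2*11^2*19^(-2)*241^1*439^1 = 115215111/1444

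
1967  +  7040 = 9007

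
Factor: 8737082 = 2^1*17^1* 313^1*821^1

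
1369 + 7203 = 8572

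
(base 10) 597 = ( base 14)309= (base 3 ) 211010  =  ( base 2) 1001010101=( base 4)21111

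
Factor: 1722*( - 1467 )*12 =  - 2^3 * 3^4*7^1 * 41^1*163^1 = - 30314088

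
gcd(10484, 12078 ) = 2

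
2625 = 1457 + 1168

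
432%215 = 2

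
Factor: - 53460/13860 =  -  27/7 = - 3^3*7^( - 1 ) 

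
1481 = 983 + 498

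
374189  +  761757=1135946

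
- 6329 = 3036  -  9365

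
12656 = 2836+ 9820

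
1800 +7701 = 9501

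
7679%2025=1604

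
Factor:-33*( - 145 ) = 3^1*5^1*11^1 * 29^1 = 4785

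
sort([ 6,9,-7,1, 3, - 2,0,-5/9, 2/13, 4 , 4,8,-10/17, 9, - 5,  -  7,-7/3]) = [ - 7, - 7, - 5, - 7/3,-2 ,-10/17, - 5/9,0,2/13, 1,3, 4,4,6,8,9,9 ]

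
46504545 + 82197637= 128702182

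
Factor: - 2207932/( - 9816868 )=551983/2454217 = 41^1 * 1109^(-1)*2213^( - 1) * 13463^1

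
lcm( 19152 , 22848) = 1302336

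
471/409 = 471/409 = 1.15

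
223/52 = 4 + 15/52 = 4.29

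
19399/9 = 2155 +4/9 = 2155.44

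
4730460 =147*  32180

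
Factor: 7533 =3^5* 31^1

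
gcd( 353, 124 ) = 1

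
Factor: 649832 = 2^3*29^1*2801^1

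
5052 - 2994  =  2058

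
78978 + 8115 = 87093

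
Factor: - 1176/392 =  - 3^1=- 3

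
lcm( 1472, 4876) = 78016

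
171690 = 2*85845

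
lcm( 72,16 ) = 144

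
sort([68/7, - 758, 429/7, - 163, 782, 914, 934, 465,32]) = [ - 758,  -  163, 68/7, 32, 429/7, 465,782,914, 934]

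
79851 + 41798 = 121649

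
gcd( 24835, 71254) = 1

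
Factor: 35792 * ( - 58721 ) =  - 2101742032 = - 2^4*13^1*2237^1*4517^1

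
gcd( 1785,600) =15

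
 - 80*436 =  - 34880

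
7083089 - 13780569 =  -6697480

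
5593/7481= 5593/7481 = 0.75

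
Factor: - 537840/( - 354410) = 648/427 = 2^3*3^4 * 7^(- 1 ) * 61^( - 1)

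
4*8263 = 33052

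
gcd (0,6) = 6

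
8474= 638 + 7836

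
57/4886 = 57/4886 = 0.01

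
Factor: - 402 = - 2^1* 3^1*67^1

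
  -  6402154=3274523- 9676677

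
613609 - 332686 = 280923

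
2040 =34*60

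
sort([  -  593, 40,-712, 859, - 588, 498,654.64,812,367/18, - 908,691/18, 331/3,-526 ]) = [-908, - 712, - 593 ,-588, -526,367/18,691/18, 40, 331/3, 498, 654.64,  812, 859 ] 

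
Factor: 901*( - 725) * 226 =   -  147628850 = - 2^1*5^2*17^1*29^1*53^1*113^1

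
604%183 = 55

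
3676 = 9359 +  - 5683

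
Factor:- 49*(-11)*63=33957 = 3^2 * 7^3 * 11^1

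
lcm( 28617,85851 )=85851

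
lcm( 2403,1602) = 4806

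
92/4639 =92/4639= 0.02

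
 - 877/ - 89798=877/89798=0.01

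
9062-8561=501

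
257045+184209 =441254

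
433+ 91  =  524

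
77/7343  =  11/1049 = 0.01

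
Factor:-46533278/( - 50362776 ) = 23266639/25181388 =2^( - 2)*3^(  -  3 )*11^1*23^1*41^1*2243^1*233161^(  -  1) 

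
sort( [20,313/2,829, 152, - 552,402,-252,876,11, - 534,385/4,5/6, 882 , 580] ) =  [ - 552,-534, - 252, 5/6,11,20,385/4, 152,313/2 , 402,580, 829,876 , 882]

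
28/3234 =2/231 = 0.01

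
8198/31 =8198/31= 264.45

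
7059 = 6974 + 85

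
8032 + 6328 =14360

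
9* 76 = 684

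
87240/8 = 10905= 10905.00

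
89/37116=89/37116=0.00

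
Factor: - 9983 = -67^1* 149^1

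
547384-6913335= - 6365951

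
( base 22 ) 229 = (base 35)t6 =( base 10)1021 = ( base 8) 1775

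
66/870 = 11/145 = 0.08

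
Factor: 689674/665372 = 823/794 = 2^( - 1)*397^(-1)*823^1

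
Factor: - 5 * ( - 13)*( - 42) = -2730 = -2^1*3^1*5^1*7^1 * 13^1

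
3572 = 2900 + 672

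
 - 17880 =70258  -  88138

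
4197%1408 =1381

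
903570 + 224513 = 1128083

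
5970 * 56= 334320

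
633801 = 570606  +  63195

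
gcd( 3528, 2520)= 504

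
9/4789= 9/4789 = 0.00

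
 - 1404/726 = - 2+8/121 = - 1.93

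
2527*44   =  111188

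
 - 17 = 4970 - 4987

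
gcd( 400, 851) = 1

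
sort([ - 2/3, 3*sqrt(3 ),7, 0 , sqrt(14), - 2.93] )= [ - 2.93, -2/3,0, sqrt(14 ),3*sqrt(3),7]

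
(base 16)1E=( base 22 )18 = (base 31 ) U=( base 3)1010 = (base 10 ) 30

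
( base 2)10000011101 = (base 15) 4A3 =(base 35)U3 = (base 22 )23J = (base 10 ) 1053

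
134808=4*33702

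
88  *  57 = 5016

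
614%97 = 32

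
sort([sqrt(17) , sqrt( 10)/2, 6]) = [ sqrt( 10 )/2, sqrt(17), 6 ] 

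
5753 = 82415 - 76662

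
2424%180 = 84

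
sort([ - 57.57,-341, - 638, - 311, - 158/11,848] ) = [ - 638,-341, - 311,-57.57, - 158/11,848]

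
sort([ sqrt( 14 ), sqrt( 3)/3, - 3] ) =[ - 3,  sqrt(3) /3 , sqrt( 14 )] 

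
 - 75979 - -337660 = 261681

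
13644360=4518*3020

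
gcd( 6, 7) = 1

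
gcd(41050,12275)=25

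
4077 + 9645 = 13722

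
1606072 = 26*61772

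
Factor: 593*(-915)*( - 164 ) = 2^2*3^1*5^1*41^1*61^1*593^1= 88985580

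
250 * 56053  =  14013250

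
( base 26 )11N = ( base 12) 505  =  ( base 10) 725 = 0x2d5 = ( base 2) 1011010101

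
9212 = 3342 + 5870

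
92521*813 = 75219573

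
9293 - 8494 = 799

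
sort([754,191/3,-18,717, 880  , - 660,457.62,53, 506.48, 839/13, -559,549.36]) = [  -  660,-559, - 18,53, 191/3,839/13, 457.62, 506.48,549.36, 717,754, 880 ]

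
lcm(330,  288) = 15840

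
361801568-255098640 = 106702928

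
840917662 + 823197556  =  1664115218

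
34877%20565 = 14312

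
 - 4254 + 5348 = 1094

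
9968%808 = 272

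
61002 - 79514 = - 18512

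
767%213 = 128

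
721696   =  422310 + 299386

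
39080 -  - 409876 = 448956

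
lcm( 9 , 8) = 72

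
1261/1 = 1261 = 1261.00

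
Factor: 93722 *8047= 2^1 *13^1*619^1 *46861^1 = 754180934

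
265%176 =89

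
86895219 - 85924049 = 971170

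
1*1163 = 1163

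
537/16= 537/16 = 33.56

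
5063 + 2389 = 7452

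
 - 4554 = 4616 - 9170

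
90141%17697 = 1656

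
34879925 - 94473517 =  - 59593592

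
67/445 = 67/445 = 0.15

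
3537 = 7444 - 3907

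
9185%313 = 108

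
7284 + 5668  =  12952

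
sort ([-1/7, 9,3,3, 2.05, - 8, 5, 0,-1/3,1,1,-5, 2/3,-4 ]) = [ - 8, -5,-4,  -  1/3, - 1/7, 0, 2/3, 1,1, 2.05,3, 3, 5, 9]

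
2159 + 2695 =4854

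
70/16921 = 70/16921 =0.00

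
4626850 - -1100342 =5727192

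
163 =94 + 69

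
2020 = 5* 404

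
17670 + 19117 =36787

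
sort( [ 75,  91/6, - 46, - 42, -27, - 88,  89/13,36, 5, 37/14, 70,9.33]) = [ - 88, - 46, - 42,-27,37/14, 5,  89/13,9.33,91/6,36, 70,75] 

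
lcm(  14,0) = 0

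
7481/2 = 3740 + 1/2=3740.50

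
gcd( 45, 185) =5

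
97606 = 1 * 97606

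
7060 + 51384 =58444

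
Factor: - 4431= - 3^1*7^1*211^1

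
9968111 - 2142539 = 7825572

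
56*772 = 43232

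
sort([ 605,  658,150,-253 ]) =[-253,150,605, 658] 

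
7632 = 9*848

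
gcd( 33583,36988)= 1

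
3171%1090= 991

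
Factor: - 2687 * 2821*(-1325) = 5^2*7^1 * 13^1*31^1 * 53^1 *2687^1 = 10043535775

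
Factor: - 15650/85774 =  -5^2*13^( - 1 ) *313^1 * 3299^( - 1) =- 7825/42887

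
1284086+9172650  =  10456736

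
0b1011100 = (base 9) 112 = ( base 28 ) 38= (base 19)4g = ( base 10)92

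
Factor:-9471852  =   - 2^2*3^2*13^1*37^1*547^1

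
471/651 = 157/217 = 0.72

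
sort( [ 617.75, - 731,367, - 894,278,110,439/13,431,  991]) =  [ - 894, - 731,439/13, 110,  278,367,431,617.75,991]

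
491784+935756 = 1427540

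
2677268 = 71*37708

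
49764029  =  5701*8729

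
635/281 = 635/281 = 2.26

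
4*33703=134812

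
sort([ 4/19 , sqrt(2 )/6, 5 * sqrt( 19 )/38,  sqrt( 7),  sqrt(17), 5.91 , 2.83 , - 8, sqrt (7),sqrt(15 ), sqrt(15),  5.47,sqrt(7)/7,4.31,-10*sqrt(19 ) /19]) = [-8, - 10*sqrt( 19)/19,4/19, sqrt ( 2)/6, sqrt( 7 ) /7,5*sqrt(19) /38,  sqrt(7), sqrt(7 ),  2.83,sqrt( 15),sqrt(15 ),  sqrt(17 ),4.31,  5.47, 5.91]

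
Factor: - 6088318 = -2^1*29^1*104971^1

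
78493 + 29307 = 107800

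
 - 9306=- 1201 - 8105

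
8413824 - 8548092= -134268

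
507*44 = 22308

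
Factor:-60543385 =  - 5^1*7^1 * 223^1*7757^1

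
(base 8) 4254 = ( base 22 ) 4CK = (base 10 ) 2220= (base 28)2n8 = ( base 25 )3DK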